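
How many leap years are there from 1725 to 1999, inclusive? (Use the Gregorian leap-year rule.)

Multiples of 4 in [1725,1999]: 68.
Of those, multiples of 100: 2 (not leap unless ÷400).
Multiples of 400: 0.
Leap years = 68 − 2 + 0 = 66.

66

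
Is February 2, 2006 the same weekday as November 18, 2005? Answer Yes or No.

No

From Nov 18, 2005 to Feb 2, 2006 is 76 days.
76 mod 7 = 6, so they are different weekdays.
(Nov 18, 2005 is a Friday; Feb 2, 2006 is a Thursday.)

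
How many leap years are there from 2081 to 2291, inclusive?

Multiples of 4 in [2081,2291]: 52.
Of those, multiples of 100: 2 (not leap unless ÷400).
Multiples of 400: 0.
Leap years = 52 − 2 + 0 = 50.

50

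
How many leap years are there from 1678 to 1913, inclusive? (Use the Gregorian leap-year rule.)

Multiples of 4 in [1678,1913]: 59.
Of those, multiples of 100: 3 (not leap unless ÷400).
Multiples of 400: 0.
Leap years = 59 − 3 + 0 = 56.

56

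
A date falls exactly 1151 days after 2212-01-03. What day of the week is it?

Monday

First find the weekday of Jan 3, 2212. Doomsday rule: the anchor day for the 2200s is Friday. For year 12: 12÷12 = 1 r 0, and 0÷4 = 0, so 1+0+0 = 1.
Friday + 1 ≡ Saturday — that's 2212's doomsday.
In January the doomsday date is Jan 4 (2212 is a leap year (divisible by 4)).
Jan 3 is 1 day before Jan 4; 1 mod 7 = 1, so Saturday − 1 = Friday.
1151 mod 7 = 3, so 1151 days after a Friday is Friday + 3 = Monday.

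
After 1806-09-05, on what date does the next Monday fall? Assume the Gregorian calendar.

September 8, 1806

Sep 5, 1806 is a Friday.
From Friday to the next Monday is 3 days.
Sep 5, 1806 + 3 = Sep 8, 1806.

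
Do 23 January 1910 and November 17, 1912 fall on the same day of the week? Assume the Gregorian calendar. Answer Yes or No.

From Jan 23, 1910 to Nov 17, 1912 is 1029 days.
1029 mod 7 = 0, so they are the same weekday.
(Jan 23, 1910 is a Sunday; Nov 17, 1912 is a Sunday.)

Yes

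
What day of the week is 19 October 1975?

Sunday

January 1, 1975 is a Wednesday.
Jan 1, 1975 → Feb 1, 1975: 31 days (January has 31).
Feb 1, 1975 → Mar 1, 1975: 28 days (February has 28).
Mar 1, 1975 → Apr 1, 1975: 31 days (March has 31).
Apr 1, 1975 → May 1, 1975: 30 days (April has 30).
May 1, 1975 → Jun 1, 1975: 31 days (May has 31).
Jun 1, 1975 → Jul 1, 1975: 30 days (June has 30).
Jul 1, 1975 → Aug 1, 1975: 31 days (July has 31).
Aug 1, 1975 → Sep 1, 1975: 31 days (August has 31).
Sep 1, 1975 → Oct 1, 1975: 30 days (September has 30).
Oct 1, 1975 → Oct 19, 1975: 18 days.
Total: 291 days.
291 mod 7 = 4, so Wednesday + 4 = Sunday.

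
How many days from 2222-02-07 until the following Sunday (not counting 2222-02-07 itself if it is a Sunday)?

Feb 7, 2222 is a Thursday.
From Thursday to the next Sunday is 3 days.

3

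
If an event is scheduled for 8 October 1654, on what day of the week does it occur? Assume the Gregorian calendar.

Doomsday rule: the anchor day for the 1600s is Tuesday. For year 54: 54÷12 = 4 r 6, and 6÷4 = 1, so 4+6+1 = 11.
Tuesday + 11 ≡ Saturday — that's 1654's doomsday.
In October the doomsday date is Oct 10.
Oct 8 is 2 days before Oct 10; 2 mod 7 = 2, so Saturday − 2 = Thursday.

Thursday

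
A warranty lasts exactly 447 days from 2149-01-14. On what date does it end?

+365 (one year) → Jan 14, 2150 (82 left).
Jan has 31 days: +18 → Feb 1, 2150 (64 left).
Feb has 28 days: +28 → Mar 1, 2150 (36 left).
Mar has 31 days: +31 → Apr 1, 2150 (5 left).
+5 → Apr 6, 2150.

April 6, 2150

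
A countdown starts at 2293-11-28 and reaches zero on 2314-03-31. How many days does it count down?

Nov 28, 2293 → Nov 28, 2294: 365 days.
Nov 28, 2294 → Nov 28, 2295: 365 days.
Nov 28, 2295 → Nov 28, 2296: 366 days (Feb 29, 2296 is in that span).
Nov 28, 2296 → Nov 28, 2297: 365 days.
Nov 28, 2297 → Nov 28, 2298: 365 days.
Nov 28, 2298 → Nov 28, 2299: 365 days.
Nov 28, 2299 → Nov 28, 2300: 365 days.
Nov 28, 2300 → Nov 28, 2301: 365 days.
Nov 28, 2301 → Nov 28, 2302: 365 days.
Nov 28, 2302 → Nov 28, 2303: 365 days.
Nov 28, 2303 → Nov 28, 2304: 366 days (Feb 29, 2304 is in that span).
Nov 28, 2304 → Nov 28, 2305: 365 days.
Nov 28, 2305 → Nov 28, 2306: 365 days.
Nov 28, 2306 → Nov 28, 2307: 365 days.
Nov 28, 2307 → Nov 28, 2308: 366 days (Feb 29, 2308 is in that span).
Nov 28, 2308 → Nov 28, 2309: 365 days.
Nov 28, 2309 → Nov 28, 2310: 365 days.
Nov 28, 2310 → Nov 28, 2311: 365 days.
Nov 28, 2311 → Nov 28, 2312: 366 days (Feb 29, 2312 is in that span).
Nov 28, 2312 → Nov 28, 2313: 365 days.
Nov 28, 2313 → Dec 28, 2313: 30 days (November has 30).
Dec 28, 2313 → Jan 28, 2314: 31 days (December has 31).
Jan 28, 2314 → Feb 28, 2314: 31 days (January has 31).
Feb 28, 2314 → Mar 28, 2314: 28 days (February has 28).
Mar 28, 2314 → Mar 31, 2314: 3 days.
Total: 7427 days.

7427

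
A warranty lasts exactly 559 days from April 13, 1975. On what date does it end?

+366 (one year; includes Feb 29, 1976) → Apr 13, 1976 (193 left).
Apr has 30 days: +18 → May 1, 1976 (175 left).
May has 31 days: +31 → Jun 1, 1976 (144 left).
Jun has 30 days: +30 → Jul 1, 1976 (114 left).
Jul has 31 days: +31 → Aug 1, 1976 (83 left).
Aug has 31 days: +31 → Sep 1, 1976 (52 left).
Sep has 30 days: +30 → Oct 1, 1976 (22 left).
+22 → Oct 23, 1976.

October 23, 1976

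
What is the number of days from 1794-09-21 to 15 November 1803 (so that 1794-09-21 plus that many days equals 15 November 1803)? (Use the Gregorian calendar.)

3341

Sep 21, 1794 → Sep 21, 1795: 365 days.
Sep 21, 1795 → Sep 21, 1796: 366 days (Feb 29, 1796 is in that span).
Sep 21, 1796 → Sep 21, 1797: 365 days.
Sep 21, 1797 → Sep 21, 1798: 365 days.
Sep 21, 1798 → Sep 21, 1799: 365 days.
Sep 21, 1799 → Sep 21, 1800: 365 days.
Sep 21, 1800 → Sep 21, 1801: 365 days.
Sep 21, 1801 → Sep 21, 1802: 365 days.
Sep 21, 1802 → Sep 21, 1803: 365 days.
Sep 21, 1803 → Oct 21, 1803: 30 days (September has 30).
Oct 21, 1803 → Nov 15, 1803: 25 days.
Total: 3341 days.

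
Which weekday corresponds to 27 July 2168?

Wednesday

Doomsday rule: the anchor day for the 2100s is Sunday. For year 68: 68÷12 = 5 r 8, and 8÷4 = 2, so 5+8+2 = 15.
Sunday + 15 ≡ Monday — that's 2168's doomsday.
In July the doomsday date is Jul 11.
Jul 27 is 16 days after Jul 11; 16 mod 7 = 2, so Monday + 2 = Wednesday.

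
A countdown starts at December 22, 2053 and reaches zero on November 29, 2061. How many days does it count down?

2899

Dec 22, 2053 → Dec 22, 2054: 365 days.
Dec 22, 2054 → Dec 22, 2055: 365 days.
Dec 22, 2055 → Dec 22, 2056: 366 days (Feb 29, 2056 is in that span).
Dec 22, 2056 → Dec 22, 2057: 365 days.
Dec 22, 2057 → Dec 22, 2058: 365 days.
Dec 22, 2058 → Dec 22, 2059: 365 days.
Dec 22, 2059 → Dec 22, 2060: 366 days (Feb 29, 2060 is in that span).
Dec 22, 2060 → Jan 22, 2061: 31 days (December has 31).
Jan 22, 2061 → Feb 22, 2061: 31 days (January has 31).
Feb 22, 2061 → Mar 22, 2061: 28 days (February has 28).
Mar 22, 2061 → Apr 22, 2061: 31 days (March has 31).
Apr 22, 2061 → May 22, 2061: 30 days (April has 30).
May 22, 2061 → Jun 22, 2061: 31 days (May has 31).
Jun 22, 2061 → Jul 22, 2061: 30 days (June has 30).
Jul 22, 2061 → Aug 22, 2061: 31 days (July has 31).
Aug 22, 2061 → Sep 22, 2061: 31 days (August has 31).
Sep 22, 2061 → Oct 22, 2061: 30 days (September has 30).
Oct 22, 2061 → Nov 22, 2061: 31 days (October has 31).
Nov 22, 2061 → Nov 29, 2061: 7 days.
Total: 2899 days.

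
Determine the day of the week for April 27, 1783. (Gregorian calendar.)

Sunday

Doomsday rule: the anchor day for the 1700s is Sunday. For year 83: 83÷12 = 6 r 11, and 11÷4 = 2, so 6+11+2 = 19.
Sunday + 19 ≡ Friday — that's 1783's doomsday.
In April the doomsday date is Apr 4.
Apr 27 is 23 days after Apr 4; 23 mod 7 = 2, so Friday + 2 = Sunday.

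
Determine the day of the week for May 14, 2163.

Saturday

Doomsday rule: the anchor day for the 2100s is Sunday. For year 63: 63÷12 = 5 r 3, and 3÷4 = 0, so 5+3+0 = 8.
Sunday + 8 ≡ Monday — that's 2163's doomsday.
In May the doomsday date is May 9.
May 14 is 5 days after May 9; 5 mod 7 = 5, so Monday + 5 = Saturday.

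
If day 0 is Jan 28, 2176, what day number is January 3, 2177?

Jan 28, 2176 → Feb 28, 2176: 31 days (January has 31).
Feb 28, 2176 → Mar 28, 2176: 29 days (February has 29).
Mar 28, 2176 → Apr 28, 2176: 31 days (March has 31).
Apr 28, 2176 → May 28, 2176: 30 days (April has 30).
May 28, 2176 → Jun 28, 2176: 31 days (May has 31).
Jun 28, 2176 → Jul 28, 2176: 30 days (June has 30).
Jul 28, 2176 → Aug 28, 2176: 31 days (July has 31).
Aug 28, 2176 → Sep 28, 2176: 31 days (August has 31).
Sep 28, 2176 → Oct 28, 2176: 30 days (September has 30).
Oct 28, 2176 → Nov 28, 2176: 31 days (October has 31).
Nov 28, 2176 → Dec 28, 2176: 30 days (November has 30).
Dec 28, 2176 → Jan 3, 2177: 6 days.
Total: 341 days.

341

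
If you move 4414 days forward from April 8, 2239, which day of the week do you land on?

Apr 8, 2239 is a Monday.
4414 mod 7 = 4, so 4414 days after a Monday is Monday + 4 = Friday.

Friday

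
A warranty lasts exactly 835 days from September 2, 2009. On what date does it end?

+365 (one year) → Sep 2, 2010 (470 left).
+365 (one year) → Sep 2, 2011 (105 left).
Sep has 30 days: +29 → Oct 1, 2011 (76 left).
Oct has 31 days: +31 → Nov 1, 2011 (45 left).
Nov has 30 days: +30 → Dec 1, 2011 (15 left).
+15 → Dec 16, 2011.

December 16, 2011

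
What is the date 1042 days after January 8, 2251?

November 15, 2253

+365 (one year) → Jan 8, 2252 (677 left).
+366 (one year; includes Feb 29, 2252) → Jan 8, 2253 (311 left).
Jan has 31 days: +24 → Feb 1, 2253 (287 left).
Feb has 28 days: +28 → Mar 1, 2253 (259 left).
Mar has 31 days: +31 → Apr 1, 2253 (228 left).
Apr has 30 days: +30 → May 1, 2253 (198 left).
May has 31 days: +31 → Jun 1, 2253 (167 left).
Jun has 30 days: +30 → Jul 1, 2253 (137 left).
Jul has 31 days: +31 → Aug 1, 2253 (106 left).
Aug has 31 days: +31 → Sep 1, 2253 (75 left).
Sep has 30 days: +30 → Oct 1, 2253 (45 left).
Oct has 31 days: +31 → Nov 1, 2253 (14 left).
+14 → Nov 15, 2253.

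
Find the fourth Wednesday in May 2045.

May 1, 2045 is a Monday.
The first Wednesday is therefore May 3 (2 days later).
The fourth Wednesday is 3 + 3×7 = May 24.

May 24, 2045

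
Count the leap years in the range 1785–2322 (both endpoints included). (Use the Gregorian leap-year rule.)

129

Multiples of 4 in [1785,2322]: 134.
Of those, multiples of 100: 6 (not leap unless ÷400).
Multiples of 400: 1.
Leap years = 134 − 6 + 1 = 129.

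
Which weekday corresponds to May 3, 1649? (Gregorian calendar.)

Monday

Doomsday rule: the anchor day for the 1600s is Tuesday. For year 49: 49÷12 = 4 r 1, and 1÷4 = 0, so 4+1+0 = 5.
Tuesday + 5 ≡ Sunday — that's 1649's doomsday.
In May the doomsday date is May 9.
May 3 is 6 days before May 9; 6 mod 7 = 6, so Sunday − 6 = Monday.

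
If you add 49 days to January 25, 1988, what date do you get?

Jan has 31 days: +7 → Feb 1, 1988 (42 left).
Feb has 29 days: +29 → Mar 1, 1988 (13 left).
+13 → Mar 14, 1988.

March 14, 1988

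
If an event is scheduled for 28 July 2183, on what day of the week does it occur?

Monday

Doomsday rule: the anchor day for the 2100s is Sunday. For year 83: 83÷12 = 6 r 11, and 11÷4 = 2, so 6+11+2 = 19.
Sunday + 19 ≡ Friday — that's 2183's doomsday.
In July the doomsday date is Jul 11.
Jul 28 is 17 days after Jul 11; 17 mod 7 = 3, so Friday + 3 = Monday.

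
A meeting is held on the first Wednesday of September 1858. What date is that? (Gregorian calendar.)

September 1, 1858

September 1, 1858 is a Wednesday.
The first Wednesday is therefore September 1 (same day).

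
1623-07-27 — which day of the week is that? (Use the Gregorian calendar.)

Doomsday rule: the anchor day for the 1600s is Tuesday. For year 23: 23÷12 = 1 r 11, and 11÷4 = 2, so 1+11+2 = 14.
Tuesday + 14 ≡ Tuesday — that's 1623's doomsday.
In July the doomsday date is Jul 11.
Jul 27 is 16 days after Jul 11; 16 mod 7 = 2, so Tuesday + 2 = Thursday.

Thursday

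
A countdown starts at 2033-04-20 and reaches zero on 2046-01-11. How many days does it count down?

4649

Apr 20, 2033 → Apr 20, 2034: 365 days.
Apr 20, 2034 → Apr 20, 2035: 365 days.
Apr 20, 2035 → Apr 20, 2036: 366 days (Feb 29, 2036 is in that span).
Apr 20, 2036 → Apr 20, 2037: 365 days.
Apr 20, 2037 → Apr 20, 2038: 365 days.
Apr 20, 2038 → Apr 20, 2039: 365 days.
Apr 20, 2039 → Apr 20, 2040: 366 days (Feb 29, 2040 is in that span).
Apr 20, 2040 → Apr 20, 2041: 365 days.
Apr 20, 2041 → Apr 20, 2042: 365 days.
Apr 20, 2042 → Apr 20, 2043: 365 days.
Apr 20, 2043 → Apr 20, 2044: 366 days (Feb 29, 2044 is in that span).
Apr 20, 2044 → Apr 20, 2045: 365 days.
Apr 20, 2045 → May 20, 2045: 30 days (April has 30).
May 20, 2045 → Jun 20, 2045: 31 days (May has 31).
Jun 20, 2045 → Jul 20, 2045: 30 days (June has 30).
Jul 20, 2045 → Aug 20, 2045: 31 days (July has 31).
Aug 20, 2045 → Sep 20, 2045: 31 days (August has 31).
Sep 20, 2045 → Oct 20, 2045: 30 days (September has 30).
Oct 20, 2045 → Nov 20, 2045: 31 days (October has 31).
Nov 20, 2045 → Dec 20, 2045: 30 days (November has 30).
Dec 20, 2045 → Jan 11, 2046: 22 days.
Total: 4649 days.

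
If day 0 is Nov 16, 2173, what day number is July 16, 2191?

6451

Nov 16, 2173 → Nov 16, 2174: 365 days.
Nov 16, 2174 → Nov 16, 2175: 365 days.
Nov 16, 2175 → Nov 16, 2176: 366 days (Feb 29, 2176 is in that span).
Nov 16, 2176 → Nov 16, 2177: 365 days.
Nov 16, 2177 → Nov 16, 2178: 365 days.
Nov 16, 2178 → Nov 16, 2179: 365 days.
Nov 16, 2179 → Nov 16, 2180: 366 days (Feb 29, 2180 is in that span).
Nov 16, 2180 → Nov 16, 2181: 365 days.
Nov 16, 2181 → Nov 16, 2182: 365 days.
Nov 16, 2182 → Nov 16, 2183: 365 days.
Nov 16, 2183 → Nov 16, 2184: 366 days (Feb 29, 2184 is in that span).
Nov 16, 2184 → Nov 16, 2185: 365 days.
Nov 16, 2185 → Nov 16, 2186: 365 days.
Nov 16, 2186 → Nov 16, 2187: 365 days.
Nov 16, 2187 → Nov 16, 2188: 366 days (Feb 29, 2188 is in that span).
Nov 16, 2188 → Nov 16, 2189: 365 days.
Nov 16, 2189 → Nov 16, 2190: 365 days.
Nov 16, 2190 → Dec 16, 2190: 30 days (November has 30).
Dec 16, 2190 → Jan 16, 2191: 31 days (December has 31).
Jan 16, 2191 → Feb 16, 2191: 31 days (January has 31).
Feb 16, 2191 → Mar 16, 2191: 28 days (February has 28).
Mar 16, 2191 → Apr 16, 2191: 31 days (March has 31).
Apr 16, 2191 → May 16, 2191: 30 days (April has 30).
May 16, 2191 → Jun 16, 2191: 31 days (May has 31).
Jun 16, 2191 → Jul 16, 2191: 30 days.
Total: 6451 days.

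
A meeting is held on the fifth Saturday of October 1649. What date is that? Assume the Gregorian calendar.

October 30, 1649

October 1, 1649 is a Friday.
The first Saturday is therefore October 2 (1 days later).
The fifth Saturday is 2 + 4×7 = October 30.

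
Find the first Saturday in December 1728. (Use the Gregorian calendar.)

December 4, 1728

December 1, 1728 is a Wednesday.
The first Saturday is therefore December 4 (3 days later).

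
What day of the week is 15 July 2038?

January 1, 2038 is a Friday.
Jan 1, 2038 → Feb 1, 2038: 31 days (January has 31).
Feb 1, 2038 → Mar 1, 2038: 28 days (February has 28).
Mar 1, 2038 → Apr 1, 2038: 31 days (March has 31).
Apr 1, 2038 → May 1, 2038: 30 days (April has 30).
May 1, 2038 → Jun 1, 2038: 31 days (May has 31).
Jun 1, 2038 → Jul 1, 2038: 30 days (June has 30).
Jul 1, 2038 → Jul 15, 2038: 14 days.
Total: 195 days.
195 mod 7 = 6, so Friday + 6 = Thursday.

Thursday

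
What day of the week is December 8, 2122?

Tuesday

Doomsday rule: the anchor day for the 2100s is Sunday. For year 22: 22÷12 = 1 r 10, and 10÷4 = 2, so 1+10+2 = 13.
Sunday + 13 ≡ Saturday — that's 2122's doomsday.
In December the doomsday date is Dec 12.
Dec 8 is 4 days before Dec 12; 4 mod 7 = 4, so Saturday − 4 = Tuesday.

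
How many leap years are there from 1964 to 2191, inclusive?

56

Multiples of 4 in [1964,2191]: 57.
Of those, multiples of 100: 2 (not leap unless ÷400).
Multiples of 400: 1.
Leap years = 57 − 2 + 1 = 56.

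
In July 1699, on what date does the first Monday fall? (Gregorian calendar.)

July 1, 1699 is a Wednesday.
The first Monday is therefore July 6 (5 days later).

July 6, 1699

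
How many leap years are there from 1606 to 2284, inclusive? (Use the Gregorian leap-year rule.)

165

Multiples of 4 in [1606,2284]: 170.
Of those, multiples of 100: 6 (not leap unless ÷400).
Multiples of 400: 1.
Leap years = 170 − 6 + 1 = 165.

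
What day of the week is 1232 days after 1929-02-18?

Monday

First find the weekday of Feb 18, 1929. Doomsday rule: the anchor day for the 1900s is Wednesday. For year 29: 29÷12 = 2 r 5, and 5÷4 = 1, so 2+5+1 = 8.
Wednesday + 8 ≡ Thursday — that's 1929's doomsday.
In February the doomsday date is Feb 28 (1929 is not a leap year).
Feb 18 is 10 days before Feb 28; 10 mod 7 = 3, so Thursday − 3 = Monday.
1232 mod 7 = 0, so 1232 days after a Monday is Monday + 0 = Monday.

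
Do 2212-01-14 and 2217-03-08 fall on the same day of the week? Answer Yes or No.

From Jan 14, 2212 to Mar 8, 2217 is 1880 days.
1880 mod 7 = 4, so they are different weekdays.
(Jan 14, 2212 is a Tuesday; Mar 8, 2217 is a Saturday.)

No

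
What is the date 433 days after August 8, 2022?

October 15, 2023

+365 (one year) → Aug 8, 2023 (68 left).
Aug has 31 days: +24 → Sep 1, 2023 (44 left).
Sep has 30 days: +30 → Oct 1, 2023 (14 left).
+14 → Oct 15, 2023.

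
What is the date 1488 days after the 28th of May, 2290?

+365 (one year) → May 28, 2291 (1123 left).
+366 (one year; includes Feb 29, 2292) → May 28, 2292 (757 left).
+365 (one year) → May 28, 2293 (392 left).
May has 31 days: +4 → Jun 1, 2293 (388 left).
Jun has 30 days: +30 → Jul 1, 2293 (358 left).
Jul has 31 days: +31 → Aug 1, 2293 (327 left).
Aug has 31 days: +31 → Sep 1, 2293 (296 left).
Sep has 30 days: +30 → Oct 1, 2293 (266 left).
Oct has 31 days: +31 → Nov 1, 2293 (235 left).
Nov has 30 days: +30 → Dec 1, 2293 (205 left).
Dec has 31 days: +31 → Jan 1, 2294 (174 left).
Jan has 31 days: +31 → Feb 1, 2294 (143 left).
Feb has 28 days: +28 → Mar 1, 2294 (115 left).
Mar has 31 days: +31 → Apr 1, 2294 (84 left).
Apr has 30 days: +30 → May 1, 2294 (54 left).
May has 31 days: +31 → Jun 1, 2294 (23 left).
+23 → Jun 24, 2294.

June 24, 2294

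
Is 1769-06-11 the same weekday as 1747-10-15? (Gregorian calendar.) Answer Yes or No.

Yes

From Oct 15, 1747 to Jun 11, 1769 is 7910 days.
7910 mod 7 = 0, so they are the same weekday.
(Oct 15, 1747 is a Sunday; Jun 11, 1769 is a Sunday.)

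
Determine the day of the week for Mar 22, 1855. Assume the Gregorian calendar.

Thursday

January 1, 1855 is a Monday.
Jan 1, 1855 → Feb 1, 1855: 31 days (January has 31).
Feb 1, 1855 → Mar 1, 1855: 28 days (February has 28).
Mar 1, 1855 → Mar 22, 1855: 21 days.
Total: 80 days.
80 mod 7 = 3, so Monday + 3 = Thursday.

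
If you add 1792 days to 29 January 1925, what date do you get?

December 26, 1929

+365 (one year) → Jan 29, 1926 (1427 left).
+365 (one year) → Jan 29, 1927 (1062 left).
+365 (one year) → Jan 29, 1928 (697 left).
+366 (one year; includes Feb 29, 1928) → Jan 29, 1929 (331 left).
Jan has 31 days: +3 → Feb 1, 1929 (328 left).
Feb has 28 days: +28 → Mar 1, 1929 (300 left).
Mar has 31 days: +31 → Apr 1, 1929 (269 left).
Apr has 30 days: +30 → May 1, 1929 (239 left).
May has 31 days: +31 → Jun 1, 1929 (208 left).
Jun has 30 days: +30 → Jul 1, 1929 (178 left).
Jul has 31 days: +31 → Aug 1, 1929 (147 left).
Aug has 31 days: +31 → Sep 1, 1929 (116 left).
Sep has 30 days: +30 → Oct 1, 1929 (86 left).
Oct has 31 days: +31 → Nov 1, 1929 (55 left).
Nov has 30 days: +30 → Dec 1, 1929 (25 left).
+25 → Dec 26, 1929.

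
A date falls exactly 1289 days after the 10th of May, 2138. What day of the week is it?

Sunday

First find the weekday of May 10, 2138. Doomsday rule: the anchor day for the 2100s is Sunday. For year 38: 38÷12 = 3 r 2, and 2÷4 = 0, so 3+2+0 = 5.
Sunday + 5 ≡ Friday — that's 2138's doomsday.
In May the doomsday date is May 9.
May 10 is 1 day after May 9; 1 mod 7 = 1, so Friday + 1 = Saturday.
1289 mod 7 = 1, so 1289 days after a Saturday is Saturday + 1 = Sunday.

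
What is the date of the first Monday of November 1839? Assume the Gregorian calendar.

November 4, 1839

November 1, 1839 is a Friday.
The first Monday is therefore November 4 (3 days later).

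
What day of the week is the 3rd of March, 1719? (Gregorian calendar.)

Doomsday rule: the anchor day for the 1700s is Sunday. For year 19: 19÷12 = 1 r 7, and 7÷4 = 1, so 1+7+1 = 9.
Sunday + 9 ≡ Tuesday — that's 1719's doomsday.
In March the doomsday date is Mar 14.
Mar 3 is 11 days before Mar 14; 11 mod 7 = 4, so Tuesday − 4 = Friday.

Friday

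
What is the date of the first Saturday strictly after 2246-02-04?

February 7, 2246

Feb 4, 2246 is a Wednesday.
From Wednesday to the next Saturday is 3 days.
Feb 4, 2246 + 3 = Feb 7, 2246.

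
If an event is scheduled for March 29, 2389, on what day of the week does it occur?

Wednesday

Doomsday rule: the anchor day for the 2300s is Wednesday. For year 89: 89÷12 = 7 r 5, and 5÷4 = 1, so 7+5+1 = 13.
Wednesday + 13 ≡ Tuesday — that's 2389's doomsday.
In March the doomsday date is Mar 14.
Mar 29 is 15 days after Mar 14; 15 mod 7 = 1, so Tuesday + 1 = Wednesday.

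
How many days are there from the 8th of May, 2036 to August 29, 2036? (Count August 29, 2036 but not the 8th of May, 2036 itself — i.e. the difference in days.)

113

May 8, 2036 → Jun 8, 2036: 31 days (May has 31).
Jun 8, 2036 → Jul 8, 2036: 30 days (June has 30).
Jul 8, 2036 → Aug 8, 2036: 31 days (July has 31).
Aug 8, 2036 → Aug 29, 2036: 21 days.
Total: 113 days.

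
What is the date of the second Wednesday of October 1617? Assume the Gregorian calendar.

October 1, 1617 is a Sunday.
The first Wednesday is therefore October 4 (3 days later).
The second Wednesday is 4 + 1×7 = October 11.

October 11, 1617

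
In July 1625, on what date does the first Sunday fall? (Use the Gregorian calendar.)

July 1, 1625 is a Tuesday.
The first Sunday is therefore July 6 (5 days later).

July 6, 1625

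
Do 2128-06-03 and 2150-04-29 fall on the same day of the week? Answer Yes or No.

From Jun 3, 2128 to Apr 29, 2150 is 8000 days.
8000 mod 7 = 6, so they are different weekdays.
(Jun 3, 2128 is a Thursday; Apr 29, 2150 is a Wednesday.)

No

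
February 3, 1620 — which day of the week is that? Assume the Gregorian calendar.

Doomsday rule: the anchor day for the 1600s is Tuesday. For year 20: 20÷12 = 1 r 8, and 8÷4 = 2, so 1+8+2 = 11.
Tuesday + 11 ≡ Saturday — that's 1620's doomsday.
In February the doomsday date is Feb 29 (1620 is a leap year (divisible by 4)).
Feb 3 is 26 days before Feb 29; 26 mod 7 = 5, so Saturday − 5 = Monday.

Monday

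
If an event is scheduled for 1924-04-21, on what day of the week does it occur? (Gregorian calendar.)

January 1, 1924 is a Tuesday.
Jan 1, 1924 → Feb 1, 1924: 31 days (January has 31).
Feb 1, 1924 → Mar 1, 1924: 29 days (February has 29).
Mar 1, 1924 → Apr 1, 1924: 31 days (March has 31).
Apr 1, 1924 → Apr 21, 1924: 20 days.
Total: 111 days.
111 mod 7 = 6, so Tuesday + 6 = Monday.

Monday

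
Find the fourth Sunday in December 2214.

December 25, 2214

December 1, 2214 is a Thursday.
The first Sunday is therefore December 4 (3 days later).
The fourth Sunday is 4 + 3×7 = December 25.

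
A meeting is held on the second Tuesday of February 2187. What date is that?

February 13, 2187

February 1, 2187 is a Thursday.
The first Tuesday is therefore February 6 (5 days later).
The second Tuesday is 6 + 1×7 = February 13.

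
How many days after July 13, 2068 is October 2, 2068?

81

Jul 13, 2068 → Aug 13, 2068: 31 days (July has 31).
Aug 13, 2068 → Sep 13, 2068: 31 days (August has 31).
Sep 13, 2068 → Oct 2, 2068: 19 days.
Total: 81 days.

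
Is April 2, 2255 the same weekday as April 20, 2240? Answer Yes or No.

From Apr 20, 2240 to Apr 2, 2255 is 5460 days.
5460 mod 7 = 0, so they are the same weekday.
(Apr 20, 2240 is a Monday; Apr 2, 2255 is a Monday.)

Yes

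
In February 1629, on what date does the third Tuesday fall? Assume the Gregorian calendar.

February 1, 1629 is a Thursday.
The first Tuesday is therefore February 6 (5 days later).
The third Tuesday is 6 + 2×7 = February 20.

February 20, 1629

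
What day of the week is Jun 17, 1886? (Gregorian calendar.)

Thursday

Doomsday rule: the anchor day for the 1800s is Friday. For year 86: 86÷12 = 7 r 2, and 2÷4 = 0, so 7+2+0 = 9.
Friday + 9 ≡ Sunday — that's 1886's doomsday.
In June the doomsday date is Jun 6.
Jun 17 is 11 days after Jun 6; 11 mod 7 = 4, so Sunday + 4 = Thursday.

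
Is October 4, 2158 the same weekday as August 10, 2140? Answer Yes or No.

From Aug 10, 2140 to Oct 4, 2158 is 6629 days.
6629 mod 7 = 0, so they are the same weekday.
(Aug 10, 2140 is a Wednesday; Oct 4, 2158 is a Wednesday.)

Yes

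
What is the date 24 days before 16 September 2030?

August 23, 2030

−16 → Aug 31, 2030 (end of Aug, 31 days; 8 left).
−8 → Aug 23, 2030.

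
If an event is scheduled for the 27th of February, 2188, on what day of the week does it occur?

Wednesday

Doomsday rule: the anchor day for the 2100s is Sunday. For year 88: 88÷12 = 7 r 4, and 4÷4 = 1, so 7+4+1 = 12.
Sunday + 12 ≡ Friday — that's 2188's doomsday.
In February the doomsday date is Feb 29 (2188 is a leap year (divisible by 4)).
Feb 27 is 2 days before Feb 29; 2 mod 7 = 2, so Friday − 2 = Wednesday.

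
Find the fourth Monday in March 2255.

March 1, 2255 is a Thursday.
The first Monday is therefore March 5 (4 days later).
The fourth Monday is 5 + 3×7 = March 26.

March 26, 2255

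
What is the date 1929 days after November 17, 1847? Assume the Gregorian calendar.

February 27, 1853

+366 (one year; includes Feb 29, 1848) → Nov 17, 1848 (1563 left).
+365 (one year) → Nov 17, 1849 (1198 left).
+365 (one year) → Nov 17, 1850 (833 left).
+365 (one year) → Nov 17, 1851 (468 left).
+366 (one year; includes Feb 29, 1852) → Nov 17, 1852 (102 left).
Nov has 30 days: +14 → Dec 1, 1852 (88 left).
Dec has 31 days: +31 → Jan 1, 1853 (57 left).
Jan has 31 days: +31 → Feb 1, 1853 (26 left).
+26 → Feb 27, 1853.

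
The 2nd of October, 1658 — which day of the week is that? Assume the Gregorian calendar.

Wednesday

Doomsday rule: the anchor day for the 1600s is Tuesday. For year 58: 58÷12 = 4 r 10, and 10÷4 = 2, so 4+10+2 = 16.
Tuesday + 16 ≡ Thursday — that's 1658's doomsday.
In October the doomsday date is Oct 10.
Oct 2 is 8 days before Oct 10; 8 mod 7 = 1, so Thursday − 1 = Wednesday.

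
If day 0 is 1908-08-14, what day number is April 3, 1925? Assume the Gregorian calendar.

6076

Aug 14, 1908 → Aug 14, 1909: 365 days.
Aug 14, 1909 → Aug 14, 1910: 365 days.
Aug 14, 1910 → Aug 14, 1911: 365 days.
Aug 14, 1911 → Aug 14, 1912: 366 days (Feb 29, 1912 is in that span).
Aug 14, 1912 → Aug 14, 1913: 365 days.
Aug 14, 1913 → Aug 14, 1914: 365 days.
Aug 14, 1914 → Aug 14, 1915: 365 days.
Aug 14, 1915 → Aug 14, 1916: 366 days (Feb 29, 1916 is in that span).
Aug 14, 1916 → Aug 14, 1917: 365 days.
Aug 14, 1917 → Aug 14, 1918: 365 days.
Aug 14, 1918 → Aug 14, 1919: 365 days.
Aug 14, 1919 → Aug 14, 1920: 366 days (Feb 29, 1920 is in that span).
Aug 14, 1920 → Aug 14, 1921: 365 days.
Aug 14, 1921 → Aug 14, 1922: 365 days.
Aug 14, 1922 → Aug 14, 1923: 365 days.
Aug 14, 1923 → Aug 14, 1924: 366 days (Feb 29, 1924 is in that span).
Aug 14, 1924 → Sep 14, 1924: 31 days (August has 31).
Sep 14, 1924 → Oct 14, 1924: 30 days (September has 30).
Oct 14, 1924 → Nov 14, 1924: 31 days (October has 31).
Nov 14, 1924 → Dec 14, 1924: 30 days (November has 30).
Dec 14, 1924 → Jan 14, 1925: 31 days (December has 31).
Jan 14, 1925 → Feb 14, 1925: 31 days (January has 31).
Feb 14, 1925 → Mar 14, 1925: 28 days (February has 28).
Mar 14, 1925 → Apr 3, 1925: 20 days.
Total: 6076 days.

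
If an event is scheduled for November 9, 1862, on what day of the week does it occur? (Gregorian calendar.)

Doomsday rule: the anchor day for the 1800s is Friday. For year 62: 62÷12 = 5 r 2, and 2÷4 = 0, so 5+2+0 = 7.
Friday + 7 ≡ Friday — that's 1862's doomsday.
In November the doomsday date is Nov 7.
Nov 9 is 2 days after Nov 7; 2 mod 7 = 2, so Friday + 2 = Sunday.

Sunday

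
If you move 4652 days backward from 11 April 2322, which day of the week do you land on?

First find the weekday of Apr 11, 2322. Doomsday rule: the anchor day for the 2300s is Wednesday. For year 22: 22÷12 = 1 r 10, and 10÷4 = 2, so 1+10+2 = 13.
Wednesday + 13 ≡ Tuesday — that's 2322's doomsday.
In April the doomsday date is Apr 4.
Apr 11 is 7 days after Apr 4; 7 mod 7 = 0, so Tuesday + 0 = Tuesday.
4652 mod 7 = 4, so 4652 days before a Tuesday is Tuesday − 4 = Friday.

Friday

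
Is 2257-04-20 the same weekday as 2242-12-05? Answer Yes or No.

From Dec 5, 2242 to Apr 20, 2257 is 5250 days.
5250 mod 7 = 0, so they are the same weekday.
(Dec 5, 2242 is a Monday; Apr 20, 2257 is a Monday.)

Yes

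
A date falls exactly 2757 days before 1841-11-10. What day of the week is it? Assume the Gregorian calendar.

Thursday

Nov 10, 1841 is a Wednesday.
2757 mod 7 = 6, so 2757 days before a Wednesday is Wednesday − 6 = Thursday.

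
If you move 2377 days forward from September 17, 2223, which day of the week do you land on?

First find the weekday of Sep 17, 2223. Doomsday rule: the anchor day for the 2200s is Friday. For year 23: 23÷12 = 1 r 11, and 11÷4 = 2, so 1+11+2 = 14.
Friday + 14 ≡ Friday — that's 2223's doomsday.
In September the doomsday date is Sep 5.
Sep 17 is 12 days after Sep 5; 12 mod 7 = 5, so Friday + 5 = Wednesday.
2377 mod 7 = 4, so 2377 days after a Wednesday is Wednesday + 4 = Sunday.

Sunday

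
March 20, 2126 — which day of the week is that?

Wednesday

Doomsday rule: the anchor day for the 2100s is Sunday. For year 26: 26÷12 = 2 r 2, and 2÷4 = 0, so 2+2+0 = 4.
Sunday + 4 ≡ Thursday — that's 2126's doomsday.
In March the doomsday date is Mar 14.
Mar 20 is 6 days after Mar 14; 6 mod 7 = 6, so Thursday + 6 = Wednesday.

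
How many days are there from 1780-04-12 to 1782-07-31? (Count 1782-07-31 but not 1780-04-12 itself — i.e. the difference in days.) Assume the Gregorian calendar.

840

Apr 12, 1780 → Apr 12, 1781: 365 days.
Apr 12, 1781 → Apr 12, 1782: 365 days.
Apr 12, 1782 → May 12, 1782: 30 days (April has 30).
May 12, 1782 → Jun 12, 1782: 31 days (May has 31).
Jun 12, 1782 → Jul 12, 1782: 30 days (June has 30).
Jul 12, 1782 → Jul 31, 1782: 19 days.
Total: 840 days.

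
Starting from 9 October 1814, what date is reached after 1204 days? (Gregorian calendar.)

+365 (one year) → Oct 9, 1815 (839 left).
+366 (one year; includes Feb 29, 1816) → Oct 9, 1816 (473 left).
+365 (one year) → Oct 9, 1817 (108 left).
Oct has 31 days: +23 → Nov 1, 1817 (85 left).
Nov has 30 days: +30 → Dec 1, 1817 (55 left).
Dec has 31 days: +31 → Jan 1, 1818 (24 left).
+24 → Jan 25, 1818.

January 25, 1818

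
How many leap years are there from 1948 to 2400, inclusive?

111

Multiples of 4 in [1948,2400]: 114.
Of those, multiples of 100: 5 (not leap unless ÷400).
Multiples of 400: 2.
Leap years = 114 − 5 + 2 = 111.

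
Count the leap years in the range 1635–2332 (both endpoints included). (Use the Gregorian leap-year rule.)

Multiples of 4 in [1635,2332]: 175.
Of those, multiples of 100: 7 (not leap unless ÷400).
Multiples of 400: 1.
Leap years = 175 − 7 + 1 = 169.

169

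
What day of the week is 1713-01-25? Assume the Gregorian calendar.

Wednesday

Doomsday rule: the anchor day for the 1700s is Sunday. For year 13: 13÷12 = 1 r 1, and 1÷4 = 0, so 1+1+0 = 2.
Sunday + 2 ≡ Tuesday — that's 1713's doomsday.
In January the doomsday date is Jan 3 (1713 is not a leap year).
Jan 25 is 22 days after Jan 3; 22 mod 7 = 1, so Tuesday + 1 = Wednesday.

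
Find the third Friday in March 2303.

March 1, 2303 is a Sunday.
The first Friday is therefore March 6 (5 days later).
The third Friday is 6 + 2×7 = March 20.

March 20, 2303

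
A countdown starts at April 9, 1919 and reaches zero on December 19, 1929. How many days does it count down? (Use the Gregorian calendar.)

3907

Apr 9, 1919 → Apr 9, 1920: 366 days (Feb 29, 1920 is in that span).
Apr 9, 1920 → Apr 9, 1921: 365 days.
Apr 9, 1921 → Apr 9, 1922: 365 days.
Apr 9, 1922 → Apr 9, 1923: 365 days.
Apr 9, 1923 → Apr 9, 1924: 366 days (Feb 29, 1924 is in that span).
Apr 9, 1924 → Apr 9, 1925: 365 days.
Apr 9, 1925 → Apr 9, 1926: 365 days.
Apr 9, 1926 → Apr 9, 1927: 365 days.
Apr 9, 1927 → Apr 9, 1928: 366 days (Feb 29, 1928 is in that span).
Apr 9, 1928 → Apr 9, 1929: 365 days.
Apr 9, 1929 → May 9, 1929: 30 days (April has 30).
May 9, 1929 → Jun 9, 1929: 31 days (May has 31).
Jun 9, 1929 → Jul 9, 1929: 30 days (June has 30).
Jul 9, 1929 → Aug 9, 1929: 31 days (July has 31).
Aug 9, 1929 → Sep 9, 1929: 31 days (August has 31).
Sep 9, 1929 → Oct 9, 1929: 30 days (September has 30).
Oct 9, 1929 → Nov 9, 1929: 31 days (October has 31).
Nov 9, 1929 → Dec 9, 1929: 30 days (November has 30).
Dec 9, 1929 → Dec 19, 1929: 10 days.
Total: 3907 days.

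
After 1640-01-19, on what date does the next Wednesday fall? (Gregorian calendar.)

Jan 19, 1640 is a Thursday.
From Thursday to the next Wednesday is 6 days.
Jan 19, 1640 + 6 = Jan 25, 1640.

January 25, 1640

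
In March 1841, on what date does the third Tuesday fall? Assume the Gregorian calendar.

March 16, 1841

March 1, 1841 is a Monday.
The first Tuesday is therefore March 2 (1 days later).
The third Tuesday is 2 + 2×7 = March 16.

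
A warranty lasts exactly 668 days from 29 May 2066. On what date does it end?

March 27, 2068

+365 (one year) → May 29, 2067 (303 left).
May has 31 days: +3 → Jun 1, 2067 (300 left).
Jun has 30 days: +30 → Jul 1, 2067 (270 left).
Jul has 31 days: +31 → Aug 1, 2067 (239 left).
Aug has 31 days: +31 → Sep 1, 2067 (208 left).
Sep has 30 days: +30 → Oct 1, 2067 (178 left).
Oct has 31 days: +31 → Nov 1, 2067 (147 left).
Nov has 30 days: +30 → Dec 1, 2067 (117 left).
Dec has 31 days: +31 → Jan 1, 2068 (86 left).
Jan has 31 days: +31 → Feb 1, 2068 (55 left).
Feb has 29 days: +29 → Mar 1, 2068 (26 left).
+26 → Mar 27, 2068.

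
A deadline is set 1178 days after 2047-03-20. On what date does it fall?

+366 (one year; includes Feb 29, 2048) → Mar 20, 2048 (812 left).
+365 (one year) → Mar 20, 2049 (447 left).
+365 (one year) → Mar 20, 2050 (82 left).
Mar has 31 days: +12 → Apr 1, 2050 (70 left).
Apr has 30 days: +30 → May 1, 2050 (40 left).
May has 31 days: +31 → Jun 1, 2050 (9 left).
+9 → Jun 10, 2050.

June 10, 2050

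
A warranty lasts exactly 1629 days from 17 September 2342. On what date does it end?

+365 (one year) → Sep 17, 2343 (1264 left).
+366 (one year; includes Feb 29, 2344) → Sep 17, 2344 (898 left).
+365 (one year) → Sep 17, 2345 (533 left).
+365 (one year) → Sep 17, 2346 (168 left).
Sep has 30 days: +14 → Oct 1, 2346 (154 left).
Oct has 31 days: +31 → Nov 1, 2346 (123 left).
Nov has 30 days: +30 → Dec 1, 2346 (93 left).
Dec has 31 days: +31 → Jan 1, 2347 (62 left).
Jan has 31 days: +31 → Feb 1, 2347 (31 left).
Feb has 28 days: +28 → Mar 1, 2347 (3 left).
+3 → Mar 4, 2347.

March 4, 2347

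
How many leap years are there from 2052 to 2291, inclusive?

Multiples of 4 in [2052,2291]: 60.
Of those, multiples of 100: 2 (not leap unless ÷400).
Multiples of 400: 0.
Leap years = 60 − 2 + 0 = 58.

58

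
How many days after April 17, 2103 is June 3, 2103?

47

Apr 17, 2103 → May 17, 2103: 30 days (April has 30).
May 17, 2103 → Jun 3, 2103: 17 days.
Total: 47 days.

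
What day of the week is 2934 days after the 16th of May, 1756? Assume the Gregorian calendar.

May 16, 1756 is a Sunday.
2934 mod 7 = 1, so 2934 days after a Sunday is Sunday + 1 = Monday.

Monday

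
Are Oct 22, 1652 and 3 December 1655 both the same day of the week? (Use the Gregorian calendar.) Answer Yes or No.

From Oct 22, 1652 to Dec 3, 1655 is 1137 days.
1137 mod 7 = 3, so they are different weekdays.
(Oct 22, 1652 is a Tuesday; Dec 3, 1655 is a Friday.)

No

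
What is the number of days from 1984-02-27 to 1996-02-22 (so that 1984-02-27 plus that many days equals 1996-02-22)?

4378

Feb 27, 1984 → Feb 27, 1985: 366 days (Feb 29, 1984 is in that span).
Feb 27, 1985 → Feb 27, 1986: 365 days.
Feb 27, 1986 → Feb 27, 1987: 365 days.
Feb 27, 1987 → Feb 27, 1988: 365 days.
Feb 27, 1988 → Feb 27, 1989: 366 days (Feb 29, 1988 is in that span).
Feb 27, 1989 → Feb 27, 1990: 365 days.
Feb 27, 1990 → Feb 27, 1991: 365 days.
Feb 27, 1991 → Feb 27, 1992: 365 days.
Feb 27, 1992 → Feb 27, 1993: 366 days (Feb 29, 1992 is in that span).
Feb 27, 1993 → Feb 27, 1994: 365 days.
Feb 27, 1994 → Feb 27, 1995: 365 days.
Feb 27, 1995 → Mar 27, 1995: 28 days (February has 28).
Mar 27, 1995 → Apr 27, 1995: 31 days (March has 31).
Apr 27, 1995 → May 27, 1995: 30 days (April has 30).
May 27, 1995 → Jun 27, 1995: 31 days (May has 31).
Jun 27, 1995 → Jul 27, 1995: 30 days (June has 30).
Jul 27, 1995 → Aug 27, 1995: 31 days (July has 31).
Aug 27, 1995 → Sep 27, 1995: 31 days (August has 31).
Sep 27, 1995 → Oct 27, 1995: 30 days (September has 30).
Oct 27, 1995 → Nov 27, 1995: 31 days (October has 31).
Nov 27, 1995 → Dec 27, 1995: 30 days (November has 30).
Dec 27, 1995 → Jan 27, 1996: 31 days (December has 31).
Jan 27, 1996 → Feb 22, 1996: 26 days.
Total: 4378 days.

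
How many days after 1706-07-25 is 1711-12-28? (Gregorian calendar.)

Jul 25, 1706 → Jul 25, 1707: 365 days.
Jul 25, 1707 → Jul 25, 1708: 366 days (Feb 29, 1708 is in that span).
Jul 25, 1708 → Jul 25, 1709: 365 days.
Jul 25, 1709 → Jul 25, 1710: 365 days.
Jul 25, 1710 → Jul 25, 1711: 365 days.
Jul 25, 1711 → Aug 25, 1711: 31 days (July has 31).
Aug 25, 1711 → Sep 25, 1711: 31 days (August has 31).
Sep 25, 1711 → Oct 25, 1711: 30 days (September has 30).
Oct 25, 1711 → Nov 25, 1711: 31 days (October has 31).
Nov 25, 1711 → Dec 25, 1711: 30 days (November has 30).
Dec 25, 1711 → Dec 28, 1711: 3 days.
Total: 1982 days.

1982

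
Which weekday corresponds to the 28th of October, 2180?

Doomsday rule: the anchor day for the 2100s is Sunday. For year 80: 80÷12 = 6 r 8, and 8÷4 = 2, so 6+8+2 = 16.
Sunday + 16 ≡ Tuesday — that's 2180's doomsday.
In October the doomsday date is Oct 10.
Oct 28 is 18 days after Oct 10; 18 mod 7 = 4, so Tuesday + 4 = Saturday.

Saturday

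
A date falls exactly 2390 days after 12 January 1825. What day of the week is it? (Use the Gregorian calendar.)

Saturday

First find the weekday of Jan 12, 1825. Doomsday rule: the anchor day for the 1800s is Friday. For year 25: 25÷12 = 2 r 1, and 1÷4 = 0, so 2+1+0 = 3.
Friday + 3 ≡ Monday — that's 1825's doomsday.
In January the doomsday date is Jan 3 (1825 is not a leap year).
Jan 12 is 9 days after Jan 3; 9 mod 7 = 2, so Monday + 2 = Wednesday.
2390 mod 7 = 3, so 2390 days after a Wednesday is Wednesday + 3 = Saturday.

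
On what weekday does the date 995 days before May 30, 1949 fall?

First find the weekday of May 30, 1949. Doomsday rule: the anchor day for the 1900s is Wednesday. For year 49: 49÷12 = 4 r 1, and 1÷4 = 0, so 4+1+0 = 5.
Wednesday + 5 ≡ Monday — that's 1949's doomsday.
In May the doomsday date is May 9.
May 30 is 21 days after May 9; 21 mod 7 = 0, so Monday + 0 = Monday.
995 mod 7 = 1, so 995 days before a Monday is Monday − 1 = Sunday.

Sunday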